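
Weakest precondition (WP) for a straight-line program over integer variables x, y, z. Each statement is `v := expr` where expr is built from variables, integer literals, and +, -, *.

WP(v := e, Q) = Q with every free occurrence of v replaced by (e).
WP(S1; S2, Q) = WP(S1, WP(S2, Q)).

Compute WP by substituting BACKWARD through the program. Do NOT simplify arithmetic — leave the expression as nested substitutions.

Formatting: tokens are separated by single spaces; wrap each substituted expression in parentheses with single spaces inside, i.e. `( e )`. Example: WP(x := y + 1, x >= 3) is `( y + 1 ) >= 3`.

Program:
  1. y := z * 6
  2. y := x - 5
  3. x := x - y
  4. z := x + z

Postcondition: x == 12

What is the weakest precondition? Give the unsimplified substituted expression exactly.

post: x == 12
stmt 4: z := x + z  -- replace 0 occurrence(s) of z with (x + z)
  => x == 12
stmt 3: x := x - y  -- replace 1 occurrence(s) of x with (x - y)
  => ( x - y ) == 12
stmt 2: y := x - 5  -- replace 1 occurrence(s) of y with (x - 5)
  => ( x - ( x - 5 ) ) == 12
stmt 1: y := z * 6  -- replace 0 occurrence(s) of y with (z * 6)
  => ( x - ( x - 5 ) ) == 12

Answer: ( x - ( x - 5 ) ) == 12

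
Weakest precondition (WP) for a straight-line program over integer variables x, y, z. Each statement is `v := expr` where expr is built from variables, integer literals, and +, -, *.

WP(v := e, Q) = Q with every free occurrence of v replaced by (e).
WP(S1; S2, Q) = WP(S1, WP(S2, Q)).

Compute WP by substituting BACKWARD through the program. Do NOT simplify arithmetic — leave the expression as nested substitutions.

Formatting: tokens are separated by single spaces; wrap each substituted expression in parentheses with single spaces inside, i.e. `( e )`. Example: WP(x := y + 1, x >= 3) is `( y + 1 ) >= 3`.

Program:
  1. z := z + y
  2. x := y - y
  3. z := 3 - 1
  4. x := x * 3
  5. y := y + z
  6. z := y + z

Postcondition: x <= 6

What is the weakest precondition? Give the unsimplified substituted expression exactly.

post: x <= 6
stmt 6: z := y + z  -- replace 0 occurrence(s) of z with (y + z)
  => x <= 6
stmt 5: y := y + z  -- replace 0 occurrence(s) of y with (y + z)
  => x <= 6
stmt 4: x := x * 3  -- replace 1 occurrence(s) of x with (x * 3)
  => ( x * 3 ) <= 6
stmt 3: z := 3 - 1  -- replace 0 occurrence(s) of z with (3 - 1)
  => ( x * 3 ) <= 6
stmt 2: x := y - y  -- replace 1 occurrence(s) of x with (y - y)
  => ( ( y - y ) * 3 ) <= 6
stmt 1: z := z + y  -- replace 0 occurrence(s) of z with (z + y)
  => ( ( y - y ) * 3 ) <= 6

Answer: ( ( y - y ) * 3 ) <= 6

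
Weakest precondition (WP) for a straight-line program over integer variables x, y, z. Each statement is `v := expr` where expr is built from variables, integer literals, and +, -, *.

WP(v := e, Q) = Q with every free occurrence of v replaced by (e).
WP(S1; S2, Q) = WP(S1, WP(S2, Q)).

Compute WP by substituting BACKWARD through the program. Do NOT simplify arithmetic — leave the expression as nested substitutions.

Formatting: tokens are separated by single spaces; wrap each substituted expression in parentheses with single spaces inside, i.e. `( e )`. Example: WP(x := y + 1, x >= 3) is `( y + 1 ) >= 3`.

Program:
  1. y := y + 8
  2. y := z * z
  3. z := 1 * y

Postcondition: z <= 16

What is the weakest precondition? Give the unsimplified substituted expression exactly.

Answer: ( 1 * ( z * z ) ) <= 16

Derivation:
post: z <= 16
stmt 3: z := 1 * y  -- replace 1 occurrence(s) of z with (1 * y)
  => ( 1 * y ) <= 16
stmt 2: y := z * z  -- replace 1 occurrence(s) of y with (z * z)
  => ( 1 * ( z * z ) ) <= 16
stmt 1: y := y + 8  -- replace 0 occurrence(s) of y with (y + 8)
  => ( 1 * ( z * z ) ) <= 16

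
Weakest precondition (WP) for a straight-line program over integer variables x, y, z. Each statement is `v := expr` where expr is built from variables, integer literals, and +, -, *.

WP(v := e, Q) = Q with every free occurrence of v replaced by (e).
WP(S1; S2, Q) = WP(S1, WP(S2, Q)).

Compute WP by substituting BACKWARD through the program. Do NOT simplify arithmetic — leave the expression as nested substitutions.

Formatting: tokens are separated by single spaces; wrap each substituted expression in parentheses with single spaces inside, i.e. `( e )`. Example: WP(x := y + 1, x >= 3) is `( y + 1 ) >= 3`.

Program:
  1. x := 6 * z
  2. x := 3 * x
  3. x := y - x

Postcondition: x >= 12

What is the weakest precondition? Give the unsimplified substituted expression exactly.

post: x >= 12
stmt 3: x := y - x  -- replace 1 occurrence(s) of x with (y - x)
  => ( y - x ) >= 12
stmt 2: x := 3 * x  -- replace 1 occurrence(s) of x with (3 * x)
  => ( y - ( 3 * x ) ) >= 12
stmt 1: x := 6 * z  -- replace 1 occurrence(s) of x with (6 * z)
  => ( y - ( 3 * ( 6 * z ) ) ) >= 12

Answer: ( y - ( 3 * ( 6 * z ) ) ) >= 12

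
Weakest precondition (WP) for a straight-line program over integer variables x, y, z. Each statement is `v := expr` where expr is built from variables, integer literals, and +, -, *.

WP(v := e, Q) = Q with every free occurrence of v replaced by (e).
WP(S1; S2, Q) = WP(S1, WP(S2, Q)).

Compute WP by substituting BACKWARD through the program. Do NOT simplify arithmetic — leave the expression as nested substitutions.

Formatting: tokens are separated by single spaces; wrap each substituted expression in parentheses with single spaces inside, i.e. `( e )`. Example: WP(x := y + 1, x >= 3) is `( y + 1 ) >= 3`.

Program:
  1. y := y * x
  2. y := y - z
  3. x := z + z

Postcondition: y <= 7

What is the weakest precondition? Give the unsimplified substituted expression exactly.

Answer: ( ( y * x ) - z ) <= 7

Derivation:
post: y <= 7
stmt 3: x := z + z  -- replace 0 occurrence(s) of x with (z + z)
  => y <= 7
stmt 2: y := y - z  -- replace 1 occurrence(s) of y with (y - z)
  => ( y - z ) <= 7
stmt 1: y := y * x  -- replace 1 occurrence(s) of y with (y * x)
  => ( ( y * x ) - z ) <= 7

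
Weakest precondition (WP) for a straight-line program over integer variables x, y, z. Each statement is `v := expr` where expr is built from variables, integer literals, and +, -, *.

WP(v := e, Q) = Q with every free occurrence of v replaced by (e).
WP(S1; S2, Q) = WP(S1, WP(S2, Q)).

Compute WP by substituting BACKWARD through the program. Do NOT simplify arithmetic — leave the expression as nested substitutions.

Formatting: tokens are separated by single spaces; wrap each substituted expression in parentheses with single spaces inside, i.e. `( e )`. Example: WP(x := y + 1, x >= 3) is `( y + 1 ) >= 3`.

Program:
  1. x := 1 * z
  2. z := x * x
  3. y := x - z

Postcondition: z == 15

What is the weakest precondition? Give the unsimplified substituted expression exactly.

post: z == 15
stmt 3: y := x - z  -- replace 0 occurrence(s) of y with (x - z)
  => z == 15
stmt 2: z := x * x  -- replace 1 occurrence(s) of z with (x * x)
  => ( x * x ) == 15
stmt 1: x := 1 * z  -- replace 2 occurrence(s) of x with (1 * z)
  => ( ( 1 * z ) * ( 1 * z ) ) == 15

Answer: ( ( 1 * z ) * ( 1 * z ) ) == 15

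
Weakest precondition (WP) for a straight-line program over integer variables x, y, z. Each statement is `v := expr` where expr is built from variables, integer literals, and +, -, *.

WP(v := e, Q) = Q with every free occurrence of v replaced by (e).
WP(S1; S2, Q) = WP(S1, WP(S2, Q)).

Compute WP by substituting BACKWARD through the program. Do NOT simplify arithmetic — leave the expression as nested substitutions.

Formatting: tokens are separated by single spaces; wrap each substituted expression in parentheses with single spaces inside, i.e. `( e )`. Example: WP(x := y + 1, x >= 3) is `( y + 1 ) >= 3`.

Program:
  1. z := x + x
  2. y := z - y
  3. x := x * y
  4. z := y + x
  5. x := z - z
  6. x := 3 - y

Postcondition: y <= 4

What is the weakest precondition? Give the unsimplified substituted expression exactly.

post: y <= 4
stmt 6: x := 3 - y  -- replace 0 occurrence(s) of x with (3 - y)
  => y <= 4
stmt 5: x := z - z  -- replace 0 occurrence(s) of x with (z - z)
  => y <= 4
stmt 4: z := y + x  -- replace 0 occurrence(s) of z with (y + x)
  => y <= 4
stmt 3: x := x * y  -- replace 0 occurrence(s) of x with (x * y)
  => y <= 4
stmt 2: y := z - y  -- replace 1 occurrence(s) of y with (z - y)
  => ( z - y ) <= 4
stmt 1: z := x + x  -- replace 1 occurrence(s) of z with (x + x)
  => ( ( x + x ) - y ) <= 4

Answer: ( ( x + x ) - y ) <= 4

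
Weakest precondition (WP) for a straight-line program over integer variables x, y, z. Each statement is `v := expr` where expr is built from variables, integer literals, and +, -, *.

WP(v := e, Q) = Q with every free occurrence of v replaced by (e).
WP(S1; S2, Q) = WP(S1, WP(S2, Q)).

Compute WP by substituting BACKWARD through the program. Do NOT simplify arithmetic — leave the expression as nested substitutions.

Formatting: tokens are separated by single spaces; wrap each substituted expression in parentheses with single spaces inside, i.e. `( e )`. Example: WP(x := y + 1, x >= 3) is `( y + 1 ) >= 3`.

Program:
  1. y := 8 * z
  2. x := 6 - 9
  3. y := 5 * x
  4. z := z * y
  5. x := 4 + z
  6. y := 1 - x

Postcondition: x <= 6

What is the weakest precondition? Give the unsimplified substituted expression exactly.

post: x <= 6
stmt 6: y := 1 - x  -- replace 0 occurrence(s) of y with (1 - x)
  => x <= 6
stmt 5: x := 4 + z  -- replace 1 occurrence(s) of x with (4 + z)
  => ( 4 + z ) <= 6
stmt 4: z := z * y  -- replace 1 occurrence(s) of z with (z * y)
  => ( 4 + ( z * y ) ) <= 6
stmt 3: y := 5 * x  -- replace 1 occurrence(s) of y with (5 * x)
  => ( 4 + ( z * ( 5 * x ) ) ) <= 6
stmt 2: x := 6 - 9  -- replace 1 occurrence(s) of x with (6 - 9)
  => ( 4 + ( z * ( 5 * ( 6 - 9 ) ) ) ) <= 6
stmt 1: y := 8 * z  -- replace 0 occurrence(s) of y with (8 * z)
  => ( 4 + ( z * ( 5 * ( 6 - 9 ) ) ) ) <= 6

Answer: ( 4 + ( z * ( 5 * ( 6 - 9 ) ) ) ) <= 6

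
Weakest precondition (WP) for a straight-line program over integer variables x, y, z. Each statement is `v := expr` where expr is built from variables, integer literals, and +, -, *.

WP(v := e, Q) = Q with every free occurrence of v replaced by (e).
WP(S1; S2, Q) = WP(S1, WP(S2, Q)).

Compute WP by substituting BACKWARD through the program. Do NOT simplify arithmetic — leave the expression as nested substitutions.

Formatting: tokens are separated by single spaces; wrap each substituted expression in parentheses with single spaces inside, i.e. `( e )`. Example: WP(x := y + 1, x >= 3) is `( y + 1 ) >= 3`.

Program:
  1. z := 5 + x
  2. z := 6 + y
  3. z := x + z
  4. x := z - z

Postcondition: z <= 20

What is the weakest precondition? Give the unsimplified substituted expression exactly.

Answer: ( x + ( 6 + y ) ) <= 20

Derivation:
post: z <= 20
stmt 4: x := z - z  -- replace 0 occurrence(s) of x with (z - z)
  => z <= 20
stmt 3: z := x + z  -- replace 1 occurrence(s) of z with (x + z)
  => ( x + z ) <= 20
stmt 2: z := 6 + y  -- replace 1 occurrence(s) of z with (6 + y)
  => ( x + ( 6 + y ) ) <= 20
stmt 1: z := 5 + x  -- replace 0 occurrence(s) of z with (5 + x)
  => ( x + ( 6 + y ) ) <= 20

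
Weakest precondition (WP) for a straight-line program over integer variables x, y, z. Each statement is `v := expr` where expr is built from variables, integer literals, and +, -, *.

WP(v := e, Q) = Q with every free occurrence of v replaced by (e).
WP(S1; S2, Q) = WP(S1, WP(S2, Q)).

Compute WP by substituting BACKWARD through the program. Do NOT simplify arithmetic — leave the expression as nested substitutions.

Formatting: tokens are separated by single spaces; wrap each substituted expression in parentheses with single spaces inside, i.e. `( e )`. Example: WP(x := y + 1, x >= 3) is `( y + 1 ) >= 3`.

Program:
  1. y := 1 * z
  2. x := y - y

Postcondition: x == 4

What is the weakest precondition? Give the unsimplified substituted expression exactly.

post: x == 4
stmt 2: x := y - y  -- replace 1 occurrence(s) of x with (y - y)
  => ( y - y ) == 4
stmt 1: y := 1 * z  -- replace 2 occurrence(s) of y with (1 * z)
  => ( ( 1 * z ) - ( 1 * z ) ) == 4

Answer: ( ( 1 * z ) - ( 1 * z ) ) == 4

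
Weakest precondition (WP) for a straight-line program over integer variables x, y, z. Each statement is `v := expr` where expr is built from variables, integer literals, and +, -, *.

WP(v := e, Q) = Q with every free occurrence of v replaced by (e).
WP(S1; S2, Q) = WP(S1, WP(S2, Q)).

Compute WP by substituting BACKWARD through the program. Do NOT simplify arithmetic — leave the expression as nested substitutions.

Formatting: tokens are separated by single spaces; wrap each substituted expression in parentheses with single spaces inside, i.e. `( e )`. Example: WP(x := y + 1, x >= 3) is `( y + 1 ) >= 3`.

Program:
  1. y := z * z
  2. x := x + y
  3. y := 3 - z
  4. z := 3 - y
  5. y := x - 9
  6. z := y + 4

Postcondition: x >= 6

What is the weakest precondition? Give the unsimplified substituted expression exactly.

Answer: ( x + ( z * z ) ) >= 6

Derivation:
post: x >= 6
stmt 6: z := y + 4  -- replace 0 occurrence(s) of z with (y + 4)
  => x >= 6
stmt 5: y := x - 9  -- replace 0 occurrence(s) of y with (x - 9)
  => x >= 6
stmt 4: z := 3 - y  -- replace 0 occurrence(s) of z with (3 - y)
  => x >= 6
stmt 3: y := 3 - z  -- replace 0 occurrence(s) of y with (3 - z)
  => x >= 6
stmt 2: x := x + y  -- replace 1 occurrence(s) of x with (x + y)
  => ( x + y ) >= 6
stmt 1: y := z * z  -- replace 1 occurrence(s) of y with (z * z)
  => ( x + ( z * z ) ) >= 6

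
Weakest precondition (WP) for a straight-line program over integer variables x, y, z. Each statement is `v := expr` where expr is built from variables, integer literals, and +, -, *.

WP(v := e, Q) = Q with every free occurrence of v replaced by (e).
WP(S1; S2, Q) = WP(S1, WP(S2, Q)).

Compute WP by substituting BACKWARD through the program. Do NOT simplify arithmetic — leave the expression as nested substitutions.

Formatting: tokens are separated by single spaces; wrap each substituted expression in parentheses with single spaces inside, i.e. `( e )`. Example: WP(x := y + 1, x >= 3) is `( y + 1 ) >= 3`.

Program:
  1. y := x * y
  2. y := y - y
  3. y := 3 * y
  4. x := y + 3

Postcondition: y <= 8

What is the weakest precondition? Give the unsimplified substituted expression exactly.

post: y <= 8
stmt 4: x := y + 3  -- replace 0 occurrence(s) of x with (y + 3)
  => y <= 8
stmt 3: y := 3 * y  -- replace 1 occurrence(s) of y with (3 * y)
  => ( 3 * y ) <= 8
stmt 2: y := y - y  -- replace 1 occurrence(s) of y with (y - y)
  => ( 3 * ( y - y ) ) <= 8
stmt 1: y := x * y  -- replace 2 occurrence(s) of y with (x * y)
  => ( 3 * ( ( x * y ) - ( x * y ) ) ) <= 8

Answer: ( 3 * ( ( x * y ) - ( x * y ) ) ) <= 8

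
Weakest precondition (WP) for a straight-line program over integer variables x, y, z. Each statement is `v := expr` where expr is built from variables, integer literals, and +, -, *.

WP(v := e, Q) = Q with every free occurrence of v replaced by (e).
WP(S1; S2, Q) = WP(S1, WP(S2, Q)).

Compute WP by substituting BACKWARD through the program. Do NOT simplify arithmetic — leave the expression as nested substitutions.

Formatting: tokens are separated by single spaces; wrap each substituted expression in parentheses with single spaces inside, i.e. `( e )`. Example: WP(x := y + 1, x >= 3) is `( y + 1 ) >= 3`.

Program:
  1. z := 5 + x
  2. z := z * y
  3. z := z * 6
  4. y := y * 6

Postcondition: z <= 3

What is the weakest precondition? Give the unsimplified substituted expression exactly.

Answer: ( ( ( 5 + x ) * y ) * 6 ) <= 3

Derivation:
post: z <= 3
stmt 4: y := y * 6  -- replace 0 occurrence(s) of y with (y * 6)
  => z <= 3
stmt 3: z := z * 6  -- replace 1 occurrence(s) of z with (z * 6)
  => ( z * 6 ) <= 3
stmt 2: z := z * y  -- replace 1 occurrence(s) of z with (z * y)
  => ( ( z * y ) * 6 ) <= 3
stmt 1: z := 5 + x  -- replace 1 occurrence(s) of z with (5 + x)
  => ( ( ( 5 + x ) * y ) * 6 ) <= 3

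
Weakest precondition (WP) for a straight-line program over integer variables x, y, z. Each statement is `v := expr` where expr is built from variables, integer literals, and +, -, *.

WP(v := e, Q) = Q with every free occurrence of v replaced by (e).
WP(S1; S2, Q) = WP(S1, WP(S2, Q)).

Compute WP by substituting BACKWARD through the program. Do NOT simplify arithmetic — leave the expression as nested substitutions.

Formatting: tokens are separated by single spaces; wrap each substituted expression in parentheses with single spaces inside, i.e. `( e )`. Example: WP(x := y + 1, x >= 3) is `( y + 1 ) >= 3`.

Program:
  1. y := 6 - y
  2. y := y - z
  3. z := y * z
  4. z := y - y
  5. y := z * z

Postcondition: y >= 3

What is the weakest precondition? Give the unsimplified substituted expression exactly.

post: y >= 3
stmt 5: y := z * z  -- replace 1 occurrence(s) of y with (z * z)
  => ( z * z ) >= 3
stmt 4: z := y - y  -- replace 2 occurrence(s) of z with (y - y)
  => ( ( y - y ) * ( y - y ) ) >= 3
stmt 3: z := y * z  -- replace 0 occurrence(s) of z with (y * z)
  => ( ( y - y ) * ( y - y ) ) >= 3
stmt 2: y := y - z  -- replace 4 occurrence(s) of y with (y - z)
  => ( ( ( y - z ) - ( y - z ) ) * ( ( y - z ) - ( y - z ) ) ) >= 3
stmt 1: y := 6 - y  -- replace 4 occurrence(s) of y with (6 - y)
  => ( ( ( ( 6 - y ) - z ) - ( ( 6 - y ) - z ) ) * ( ( ( 6 - y ) - z ) - ( ( 6 - y ) - z ) ) ) >= 3

Answer: ( ( ( ( 6 - y ) - z ) - ( ( 6 - y ) - z ) ) * ( ( ( 6 - y ) - z ) - ( ( 6 - y ) - z ) ) ) >= 3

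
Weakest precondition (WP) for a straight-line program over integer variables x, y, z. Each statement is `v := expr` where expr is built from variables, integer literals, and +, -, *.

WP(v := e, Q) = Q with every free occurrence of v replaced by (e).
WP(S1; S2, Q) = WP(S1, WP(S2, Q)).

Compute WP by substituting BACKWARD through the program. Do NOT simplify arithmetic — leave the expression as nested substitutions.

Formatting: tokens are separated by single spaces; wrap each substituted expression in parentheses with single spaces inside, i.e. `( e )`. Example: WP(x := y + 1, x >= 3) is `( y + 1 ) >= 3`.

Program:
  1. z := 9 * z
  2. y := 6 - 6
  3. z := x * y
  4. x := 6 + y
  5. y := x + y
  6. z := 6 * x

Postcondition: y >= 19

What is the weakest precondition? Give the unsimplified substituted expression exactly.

post: y >= 19
stmt 6: z := 6 * x  -- replace 0 occurrence(s) of z with (6 * x)
  => y >= 19
stmt 5: y := x + y  -- replace 1 occurrence(s) of y with (x + y)
  => ( x + y ) >= 19
stmt 4: x := 6 + y  -- replace 1 occurrence(s) of x with (6 + y)
  => ( ( 6 + y ) + y ) >= 19
stmt 3: z := x * y  -- replace 0 occurrence(s) of z with (x * y)
  => ( ( 6 + y ) + y ) >= 19
stmt 2: y := 6 - 6  -- replace 2 occurrence(s) of y with (6 - 6)
  => ( ( 6 + ( 6 - 6 ) ) + ( 6 - 6 ) ) >= 19
stmt 1: z := 9 * z  -- replace 0 occurrence(s) of z with (9 * z)
  => ( ( 6 + ( 6 - 6 ) ) + ( 6 - 6 ) ) >= 19

Answer: ( ( 6 + ( 6 - 6 ) ) + ( 6 - 6 ) ) >= 19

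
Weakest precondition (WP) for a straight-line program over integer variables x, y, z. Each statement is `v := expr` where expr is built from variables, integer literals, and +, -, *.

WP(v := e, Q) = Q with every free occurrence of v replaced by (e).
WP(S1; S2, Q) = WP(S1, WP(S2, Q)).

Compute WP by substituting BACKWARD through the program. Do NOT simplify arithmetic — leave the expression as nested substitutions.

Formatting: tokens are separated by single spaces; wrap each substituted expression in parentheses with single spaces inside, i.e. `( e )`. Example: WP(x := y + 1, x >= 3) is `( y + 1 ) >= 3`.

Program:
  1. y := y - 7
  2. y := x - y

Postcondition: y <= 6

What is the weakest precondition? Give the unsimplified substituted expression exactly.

post: y <= 6
stmt 2: y := x - y  -- replace 1 occurrence(s) of y with (x - y)
  => ( x - y ) <= 6
stmt 1: y := y - 7  -- replace 1 occurrence(s) of y with (y - 7)
  => ( x - ( y - 7 ) ) <= 6

Answer: ( x - ( y - 7 ) ) <= 6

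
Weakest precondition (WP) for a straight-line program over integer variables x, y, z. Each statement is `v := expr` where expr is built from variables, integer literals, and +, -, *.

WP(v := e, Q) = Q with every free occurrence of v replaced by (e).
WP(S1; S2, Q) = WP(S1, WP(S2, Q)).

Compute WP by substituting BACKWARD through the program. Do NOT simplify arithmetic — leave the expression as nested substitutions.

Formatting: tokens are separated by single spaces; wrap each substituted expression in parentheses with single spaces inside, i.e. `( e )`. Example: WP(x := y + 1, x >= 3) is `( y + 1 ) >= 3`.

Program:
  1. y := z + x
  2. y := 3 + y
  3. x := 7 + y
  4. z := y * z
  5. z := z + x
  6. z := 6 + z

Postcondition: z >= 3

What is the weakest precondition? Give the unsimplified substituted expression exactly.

Answer: ( 6 + ( ( ( 3 + ( z + x ) ) * z ) + ( 7 + ( 3 + ( z + x ) ) ) ) ) >= 3

Derivation:
post: z >= 3
stmt 6: z := 6 + z  -- replace 1 occurrence(s) of z with (6 + z)
  => ( 6 + z ) >= 3
stmt 5: z := z + x  -- replace 1 occurrence(s) of z with (z + x)
  => ( 6 + ( z + x ) ) >= 3
stmt 4: z := y * z  -- replace 1 occurrence(s) of z with (y * z)
  => ( 6 + ( ( y * z ) + x ) ) >= 3
stmt 3: x := 7 + y  -- replace 1 occurrence(s) of x with (7 + y)
  => ( 6 + ( ( y * z ) + ( 7 + y ) ) ) >= 3
stmt 2: y := 3 + y  -- replace 2 occurrence(s) of y with (3 + y)
  => ( 6 + ( ( ( 3 + y ) * z ) + ( 7 + ( 3 + y ) ) ) ) >= 3
stmt 1: y := z + x  -- replace 2 occurrence(s) of y with (z + x)
  => ( 6 + ( ( ( 3 + ( z + x ) ) * z ) + ( 7 + ( 3 + ( z + x ) ) ) ) ) >= 3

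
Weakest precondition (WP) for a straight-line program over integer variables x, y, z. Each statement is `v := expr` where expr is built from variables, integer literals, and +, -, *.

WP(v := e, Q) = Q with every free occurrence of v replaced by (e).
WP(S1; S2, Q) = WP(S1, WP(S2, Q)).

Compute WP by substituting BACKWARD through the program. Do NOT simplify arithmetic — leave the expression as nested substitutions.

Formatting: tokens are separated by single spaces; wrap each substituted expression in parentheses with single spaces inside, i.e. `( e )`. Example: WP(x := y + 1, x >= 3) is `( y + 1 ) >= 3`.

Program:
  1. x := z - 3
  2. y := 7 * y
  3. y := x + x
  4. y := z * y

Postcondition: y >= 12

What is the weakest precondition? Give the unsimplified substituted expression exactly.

Answer: ( z * ( ( z - 3 ) + ( z - 3 ) ) ) >= 12

Derivation:
post: y >= 12
stmt 4: y := z * y  -- replace 1 occurrence(s) of y with (z * y)
  => ( z * y ) >= 12
stmt 3: y := x + x  -- replace 1 occurrence(s) of y with (x + x)
  => ( z * ( x + x ) ) >= 12
stmt 2: y := 7 * y  -- replace 0 occurrence(s) of y with (7 * y)
  => ( z * ( x + x ) ) >= 12
stmt 1: x := z - 3  -- replace 2 occurrence(s) of x with (z - 3)
  => ( z * ( ( z - 3 ) + ( z - 3 ) ) ) >= 12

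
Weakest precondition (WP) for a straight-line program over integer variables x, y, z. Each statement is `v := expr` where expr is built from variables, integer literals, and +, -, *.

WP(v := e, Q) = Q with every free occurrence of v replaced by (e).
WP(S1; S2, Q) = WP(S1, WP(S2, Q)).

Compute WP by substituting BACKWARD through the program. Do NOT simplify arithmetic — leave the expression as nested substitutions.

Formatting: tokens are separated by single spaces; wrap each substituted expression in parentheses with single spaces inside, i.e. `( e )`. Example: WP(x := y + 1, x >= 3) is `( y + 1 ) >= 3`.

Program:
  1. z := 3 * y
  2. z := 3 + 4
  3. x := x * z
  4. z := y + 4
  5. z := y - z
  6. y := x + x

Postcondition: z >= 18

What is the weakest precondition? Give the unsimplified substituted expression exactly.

Answer: ( y - ( y + 4 ) ) >= 18

Derivation:
post: z >= 18
stmt 6: y := x + x  -- replace 0 occurrence(s) of y with (x + x)
  => z >= 18
stmt 5: z := y - z  -- replace 1 occurrence(s) of z with (y - z)
  => ( y - z ) >= 18
stmt 4: z := y + 4  -- replace 1 occurrence(s) of z with (y + 4)
  => ( y - ( y + 4 ) ) >= 18
stmt 3: x := x * z  -- replace 0 occurrence(s) of x with (x * z)
  => ( y - ( y + 4 ) ) >= 18
stmt 2: z := 3 + 4  -- replace 0 occurrence(s) of z with (3 + 4)
  => ( y - ( y + 4 ) ) >= 18
stmt 1: z := 3 * y  -- replace 0 occurrence(s) of z with (3 * y)
  => ( y - ( y + 4 ) ) >= 18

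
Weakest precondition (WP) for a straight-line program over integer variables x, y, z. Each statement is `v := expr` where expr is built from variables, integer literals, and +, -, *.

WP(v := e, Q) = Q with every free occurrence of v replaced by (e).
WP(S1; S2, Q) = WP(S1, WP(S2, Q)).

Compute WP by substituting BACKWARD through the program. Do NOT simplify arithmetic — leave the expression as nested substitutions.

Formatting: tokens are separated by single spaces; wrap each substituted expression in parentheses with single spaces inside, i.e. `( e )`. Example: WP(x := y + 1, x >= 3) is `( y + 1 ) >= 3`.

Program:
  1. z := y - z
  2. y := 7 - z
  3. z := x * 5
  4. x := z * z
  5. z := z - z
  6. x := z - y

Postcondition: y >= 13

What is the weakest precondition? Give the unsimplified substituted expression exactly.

Answer: ( 7 - ( y - z ) ) >= 13

Derivation:
post: y >= 13
stmt 6: x := z - y  -- replace 0 occurrence(s) of x with (z - y)
  => y >= 13
stmt 5: z := z - z  -- replace 0 occurrence(s) of z with (z - z)
  => y >= 13
stmt 4: x := z * z  -- replace 0 occurrence(s) of x with (z * z)
  => y >= 13
stmt 3: z := x * 5  -- replace 0 occurrence(s) of z with (x * 5)
  => y >= 13
stmt 2: y := 7 - z  -- replace 1 occurrence(s) of y with (7 - z)
  => ( 7 - z ) >= 13
stmt 1: z := y - z  -- replace 1 occurrence(s) of z with (y - z)
  => ( 7 - ( y - z ) ) >= 13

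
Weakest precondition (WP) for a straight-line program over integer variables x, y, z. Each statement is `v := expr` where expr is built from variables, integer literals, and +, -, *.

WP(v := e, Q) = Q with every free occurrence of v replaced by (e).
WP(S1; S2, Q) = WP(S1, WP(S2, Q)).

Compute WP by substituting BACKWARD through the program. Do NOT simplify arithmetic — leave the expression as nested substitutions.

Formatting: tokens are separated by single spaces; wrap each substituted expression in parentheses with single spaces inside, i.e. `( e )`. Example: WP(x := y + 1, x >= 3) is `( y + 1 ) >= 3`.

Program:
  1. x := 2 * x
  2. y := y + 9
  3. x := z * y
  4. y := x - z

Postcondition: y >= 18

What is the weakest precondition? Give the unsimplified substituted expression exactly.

post: y >= 18
stmt 4: y := x - z  -- replace 1 occurrence(s) of y with (x - z)
  => ( x - z ) >= 18
stmt 3: x := z * y  -- replace 1 occurrence(s) of x with (z * y)
  => ( ( z * y ) - z ) >= 18
stmt 2: y := y + 9  -- replace 1 occurrence(s) of y with (y + 9)
  => ( ( z * ( y + 9 ) ) - z ) >= 18
stmt 1: x := 2 * x  -- replace 0 occurrence(s) of x with (2 * x)
  => ( ( z * ( y + 9 ) ) - z ) >= 18

Answer: ( ( z * ( y + 9 ) ) - z ) >= 18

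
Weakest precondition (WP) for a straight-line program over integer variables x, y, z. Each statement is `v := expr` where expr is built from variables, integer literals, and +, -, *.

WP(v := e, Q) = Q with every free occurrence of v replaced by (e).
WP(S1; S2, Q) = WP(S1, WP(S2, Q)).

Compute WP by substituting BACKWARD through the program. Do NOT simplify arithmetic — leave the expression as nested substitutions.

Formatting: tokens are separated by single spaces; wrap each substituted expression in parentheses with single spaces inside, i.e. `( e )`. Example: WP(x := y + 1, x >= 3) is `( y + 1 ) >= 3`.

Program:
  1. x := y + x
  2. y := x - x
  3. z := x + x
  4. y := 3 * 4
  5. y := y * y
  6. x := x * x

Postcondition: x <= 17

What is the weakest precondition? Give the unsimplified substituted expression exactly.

Answer: ( ( y + x ) * ( y + x ) ) <= 17

Derivation:
post: x <= 17
stmt 6: x := x * x  -- replace 1 occurrence(s) of x with (x * x)
  => ( x * x ) <= 17
stmt 5: y := y * y  -- replace 0 occurrence(s) of y with (y * y)
  => ( x * x ) <= 17
stmt 4: y := 3 * 4  -- replace 0 occurrence(s) of y with (3 * 4)
  => ( x * x ) <= 17
stmt 3: z := x + x  -- replace 0 occurrence(s) of z with (x + x)
  => ( x * x ) <= 17
stmt 2: y := x - x  -- replace 0 occurrence(s) of y with (x - x)
  => ( x * x ) <= 17
stmt 1: x := y + x  -- replace 2 occurrence(s) of x with (y + x)
  => ( ( y + x ) * ( y + x ) ) <= 17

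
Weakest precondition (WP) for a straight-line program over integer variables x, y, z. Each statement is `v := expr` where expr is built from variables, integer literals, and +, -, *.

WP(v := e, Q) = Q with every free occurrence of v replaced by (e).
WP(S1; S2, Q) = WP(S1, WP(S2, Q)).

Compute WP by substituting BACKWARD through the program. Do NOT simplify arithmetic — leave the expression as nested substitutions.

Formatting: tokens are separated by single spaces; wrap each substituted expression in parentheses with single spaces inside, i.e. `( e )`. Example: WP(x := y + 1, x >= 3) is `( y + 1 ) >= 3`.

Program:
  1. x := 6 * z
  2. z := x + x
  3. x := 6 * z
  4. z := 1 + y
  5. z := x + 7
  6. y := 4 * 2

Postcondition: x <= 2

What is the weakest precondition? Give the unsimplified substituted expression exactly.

Answer: ( 6 * ( ( 6 * z ) + ( 6 * z ) ) ) <= 2

Derivation:
post: x <= 2
stmt 6: y := 4 * 2  -- replace 0 occurrence(s) of y with (4 * 2)
  => x <= 2
stmt 5: z := x + 7  -- replace 0 occurrence(s) of z with (x + 7)
  => x <= 2
stmt 4: z := 1 + y  -- replace 0 occurrence(s) of z with (1 + y)
  => x <= 2
stmt 3: x := 6 * z  -- replace 1 occurrence(s) of x with (6 * z)
  => ( 6 * z ) <= 2
stmt 2: z := x + x  -- replace 1 occurrence(s) of z with (x + x)
  => ( 6 * ( x + x ) ) <= 2
stmt 1: x := 6 * z  -- replace 2 occurrence(s) of x with (6 * z)
  => ( 6 * ( ( 6 * z ) + ( 6 * z ) ) ) <= 2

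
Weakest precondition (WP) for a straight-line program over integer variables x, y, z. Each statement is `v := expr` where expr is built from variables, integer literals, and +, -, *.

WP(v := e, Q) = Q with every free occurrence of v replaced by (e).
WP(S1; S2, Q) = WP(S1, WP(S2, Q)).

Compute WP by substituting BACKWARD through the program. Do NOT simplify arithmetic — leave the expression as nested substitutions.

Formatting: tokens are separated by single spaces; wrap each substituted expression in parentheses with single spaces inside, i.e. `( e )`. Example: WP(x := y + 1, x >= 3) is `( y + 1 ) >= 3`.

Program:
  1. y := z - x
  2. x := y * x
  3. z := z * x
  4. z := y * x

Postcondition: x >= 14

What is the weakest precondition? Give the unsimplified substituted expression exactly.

Answer: ( ( z - x ) * x ) >= 14

Derivation:
post: x >= 14
stmt 4: z := y * x  -- replace 0 occurrence(s) of z with (y * x)
  => x >= 14
stmt 3: z := z * x  -- replace 0 occurrence(s) of z with (z * x)
  => x >= 14
stmt 2: x := y * x  -- replace 1 occurrence(s) of x with (y * x)
  => ( y * x ) >= 14
stmt 1: y := z - x  -- replace 1 occurrence(s) of y with (z - x)
  => ( ( z - x ) * x ) >= 14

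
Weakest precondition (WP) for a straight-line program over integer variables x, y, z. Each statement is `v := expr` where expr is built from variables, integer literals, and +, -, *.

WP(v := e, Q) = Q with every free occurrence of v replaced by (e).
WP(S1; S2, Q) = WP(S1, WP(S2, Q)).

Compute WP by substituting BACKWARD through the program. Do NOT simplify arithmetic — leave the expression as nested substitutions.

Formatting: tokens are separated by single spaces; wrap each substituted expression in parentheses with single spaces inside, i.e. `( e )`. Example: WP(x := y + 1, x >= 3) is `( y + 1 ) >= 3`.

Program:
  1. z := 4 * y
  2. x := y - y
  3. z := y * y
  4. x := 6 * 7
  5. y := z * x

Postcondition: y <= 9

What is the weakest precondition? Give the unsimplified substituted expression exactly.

post: y <= 9
stmt 5: y := z * x  -- replace 1 occurrence(s) of y with (z * x)
  => ( z * x ) <= 9
stmt 4: x := 6 * 7  -- replace 1 occurrence(s) of x with (6 * 7)
  => ( z * ( 6 * 7 ) ) <= 9
stmt 3: z := y * y  -- replace 1 occurrence(s) of z with (y * y)
  => ( ( y * y ) * ( 6 * 7 ) ) <= 9
stmt 2: x := y - y  -- replace 0 occurrence(s) of x with (y - y)
  => ( ( y * y ) * ( 6 * 7 ) ) <= 9
stmt 1: z := 4 * y  -- replace 0 occurrence(s) of z with (4 * y)
  => ( ( y * y ) * ( 6 * 7 ) ) <= 9

Answer: ( ( y * y ) * ( 6 * 7 ) ) <= 9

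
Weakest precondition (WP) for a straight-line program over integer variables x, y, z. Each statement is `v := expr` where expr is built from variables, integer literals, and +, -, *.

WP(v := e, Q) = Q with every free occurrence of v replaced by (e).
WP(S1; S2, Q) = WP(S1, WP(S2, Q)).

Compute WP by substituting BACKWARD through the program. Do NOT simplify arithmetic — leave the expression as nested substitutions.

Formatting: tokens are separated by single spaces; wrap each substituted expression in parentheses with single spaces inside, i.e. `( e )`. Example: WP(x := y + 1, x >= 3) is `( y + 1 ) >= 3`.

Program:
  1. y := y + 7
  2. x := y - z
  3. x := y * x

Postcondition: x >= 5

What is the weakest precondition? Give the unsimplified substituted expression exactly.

Answer: ( ( y + 7 ) * ( ( y + 7 ) - z ) ) >= 5

Derivation:
post: x >= 5
stmt 3: x := y * x  -- replace 1 occurrence(s) of x with (y * x)
  => ( y * x ) >= 5
stmt 2: x := y - z  -- replace 1 occurrence(s) of x with (y - z)
  => ( y * ( y - z ) ) >= 5
stmt 1: y := y + 7  -- replace 2 occurrence(s) of y with (y + 7)
  => ( ( y + 7 ) * ( ( y + 7 ) - z ) ) >= 5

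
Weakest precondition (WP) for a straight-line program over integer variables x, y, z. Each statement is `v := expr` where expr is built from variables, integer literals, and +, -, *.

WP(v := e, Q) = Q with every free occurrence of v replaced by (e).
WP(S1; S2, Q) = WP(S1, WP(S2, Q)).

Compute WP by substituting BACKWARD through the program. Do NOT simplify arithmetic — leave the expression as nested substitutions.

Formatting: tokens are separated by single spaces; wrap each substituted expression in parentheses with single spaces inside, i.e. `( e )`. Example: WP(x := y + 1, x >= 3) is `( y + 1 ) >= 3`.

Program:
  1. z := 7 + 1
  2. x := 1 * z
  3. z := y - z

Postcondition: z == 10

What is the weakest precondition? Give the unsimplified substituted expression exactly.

Answer: ( y - ( 7 + 1 ) ) == 10

Derivation:
post: z == 10
stmt 3: z := y - z  -- replace 1 occurrence(s) of z with (y - z)
  => ( y - z ) == 10
stmt 2: x := 1 * z  -- replace 0 occurrence(s) of x with (1 * z)
  => ( y - z ) == 10
stmt 1: z := 7 + 1  -- replace 1 occurrence(s) of z with (7 + 1)
  => ( y - ( 7 + 1 ) ) == 10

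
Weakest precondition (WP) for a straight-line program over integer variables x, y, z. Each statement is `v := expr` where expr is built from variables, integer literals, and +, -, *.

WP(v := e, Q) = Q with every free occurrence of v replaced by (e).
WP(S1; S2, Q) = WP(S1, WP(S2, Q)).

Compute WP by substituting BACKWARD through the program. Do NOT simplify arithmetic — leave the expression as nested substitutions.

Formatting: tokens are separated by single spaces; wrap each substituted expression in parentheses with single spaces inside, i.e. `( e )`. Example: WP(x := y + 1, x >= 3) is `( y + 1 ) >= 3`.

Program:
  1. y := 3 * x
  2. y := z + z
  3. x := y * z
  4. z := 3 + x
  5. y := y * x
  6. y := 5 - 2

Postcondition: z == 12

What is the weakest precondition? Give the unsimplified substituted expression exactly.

Answer: ( 3 + ( ( z + z ) * z ) ) == 12

Derivation:
post: z == 12
stmt 6: y := 5 - 2  -- replace 0 occurrence(s) of y with (5 - 2)
  => z == 12
stmt 5: y := y * x  -- replace 0 occurrence(s) of y with (y * x)
  => z == 12
stmt 4: z := 3 + x  -- replace 1 occurrence(s) of z with (3 + x)
  => ( 3 + x ) == 12
stmt 3: x := y * z  -- replace 1 occurrence(s) of x with (y * z)
  => ( 3 + ( y * z ) ) == 12
stmt 2: y := z + z  -- replace 1 occurrence(s) of y with (z + z)
  => ( 3 + ( ( z + z ) * z ) ) == 12
stmt 1: y := 3 * x  -- replace 0 occurrence(s) of y with (3 * x)
  => ( 3 + ( ( z + z ) * z ) ) == 12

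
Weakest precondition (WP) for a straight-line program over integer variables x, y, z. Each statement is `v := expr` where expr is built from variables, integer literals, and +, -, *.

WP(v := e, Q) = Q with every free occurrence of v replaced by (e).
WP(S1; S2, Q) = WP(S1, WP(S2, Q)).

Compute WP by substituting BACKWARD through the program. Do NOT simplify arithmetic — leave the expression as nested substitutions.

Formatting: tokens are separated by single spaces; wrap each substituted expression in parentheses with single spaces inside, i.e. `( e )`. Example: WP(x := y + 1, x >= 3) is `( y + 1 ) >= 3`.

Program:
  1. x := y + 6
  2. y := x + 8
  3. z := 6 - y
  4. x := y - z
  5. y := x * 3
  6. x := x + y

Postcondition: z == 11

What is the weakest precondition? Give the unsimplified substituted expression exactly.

Answer: ( 6 - ( ( y + 6 ) + 8 ) ) == 11

Derivation:
post: z == 11
stmt 6: x := x + y  -- replace 0 occurrence(s) of x with (x + y)
  => z == 11
stmt 5: y := x * 3  -- replace 0 occurrence(s) of y with (x * 3)
  => z == 11
stmt 4: x := y - z  -- replace 0 occurrence(s) of x with (y - z)
  => z == 11
stmt 3: z := 6 - y  -- replace 1 occurrence(s) of z with (6 - y)
  => ( 6 - y ) == 11
stmt 2: y := x + 8  -- replace 1 occurrence(s) of y with (x + 8)
  => ( 6 - ( x + 8 ) ) == 11
stmt 1: x := y + 6  -- replace 1 occurrence(s) of x with (y + 6)
  => ( 6 - ( ( y + 6 ) + 8 ) ) == 11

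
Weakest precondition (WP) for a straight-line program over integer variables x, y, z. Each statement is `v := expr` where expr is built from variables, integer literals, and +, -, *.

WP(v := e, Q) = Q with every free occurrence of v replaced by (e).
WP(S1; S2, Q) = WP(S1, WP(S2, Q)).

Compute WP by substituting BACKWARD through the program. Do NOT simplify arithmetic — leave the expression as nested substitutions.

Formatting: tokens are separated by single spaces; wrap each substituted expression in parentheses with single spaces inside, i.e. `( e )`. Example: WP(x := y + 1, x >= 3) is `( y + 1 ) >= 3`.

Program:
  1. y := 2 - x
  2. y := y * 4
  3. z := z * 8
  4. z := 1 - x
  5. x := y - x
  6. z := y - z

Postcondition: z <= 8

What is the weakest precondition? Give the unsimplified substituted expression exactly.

Answer: ( ( ( 2 - x ) * 4 ) - ( 1 - x ) ) <= 8

Derivation:
post: z <= 8
stmt 6: z := y - z  -- replace 1 occurrence(s) of z with (y - z)
  => ( y - z ) <= 8
stmt 5: x := y - x  -- replace 0 occurrence(s) of x with (y - x)
  => ( y - z ) <= 8
stmt 4: z := 1 - x  -- replace 1 occurrence(s) of z with (1 - x)
  => ( y - ( 1 - x ) ) <= 8
stmt 3: z := z * 8  -- replace 0 occurrence(s) of z with (z * 8)
  => ( y - ( 1 - x ) ) <= 8
stmt 2: y := y * 4  -- replace 1 occurrence(s) of y with (y * 4)
  => ( ( y * 4 ) - ( 1 - x ) ) <= 8
stmt 1: y := 2 - x  -- replace 1 occurrence(s) of y with (2 - x)
  => ( ( ( 2 - x ) * 4 ) - ( 1 - x ) ) <= 8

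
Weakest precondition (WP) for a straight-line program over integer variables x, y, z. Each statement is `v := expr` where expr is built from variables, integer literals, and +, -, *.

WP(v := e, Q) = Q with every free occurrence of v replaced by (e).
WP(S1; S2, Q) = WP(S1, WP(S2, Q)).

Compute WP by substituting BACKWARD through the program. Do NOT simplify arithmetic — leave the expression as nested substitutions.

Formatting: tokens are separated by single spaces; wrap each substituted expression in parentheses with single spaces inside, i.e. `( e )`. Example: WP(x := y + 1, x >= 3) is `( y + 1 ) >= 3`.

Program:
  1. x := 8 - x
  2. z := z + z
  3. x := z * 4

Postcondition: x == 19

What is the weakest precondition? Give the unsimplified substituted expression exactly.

post: x == 19
stmt 3: x := z * 4  -- replace 1 occurrence(s) of x with (z * 4)
  => ( z * 4 ) == 19
stmt 2: z := z + z  -- replace 1 occurrence(s) of z with (z + z)
  => ( ( z + z ) * 4 ) == 19
stmt 1: x := 8 - x  -- replace 0 occurrence(s) of x with (8 - x)
  => ( ( z + z ) * 4 ) == 19

Answer: ( ( z + z ) * 4 ) == 19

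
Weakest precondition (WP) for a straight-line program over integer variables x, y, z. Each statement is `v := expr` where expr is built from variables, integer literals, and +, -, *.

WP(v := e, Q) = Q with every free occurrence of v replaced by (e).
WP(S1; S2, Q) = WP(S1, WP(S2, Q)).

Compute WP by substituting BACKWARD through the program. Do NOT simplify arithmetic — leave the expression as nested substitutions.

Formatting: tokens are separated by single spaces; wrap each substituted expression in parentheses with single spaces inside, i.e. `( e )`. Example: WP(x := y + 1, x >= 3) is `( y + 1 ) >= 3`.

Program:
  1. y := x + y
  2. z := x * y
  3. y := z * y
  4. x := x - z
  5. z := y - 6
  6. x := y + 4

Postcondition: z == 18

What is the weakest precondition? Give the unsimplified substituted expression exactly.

Answer: ( ( ( x * ( x + y ) ) * ( x + y ) ) - 6 ) == 18

Derivation:
post: z == 18
stmt 6: x := y + 4  -- replace 0 occurrence(s) of x with (y + 4)
  => z == 18
stmt 5: z := y - 6  -- replace 1 occurrence(s) of z with (y - 6)
  => ( y - 6 ) == 18
stmt 4: x := x - z  -- replace 0 occurrence(s) of x with (x - z)
  => ( y - 6 ) == 18
stmt 3: y := z * y  -- replace 1 occurrence(s) of y with (z * y)
  => ( ( z * y ) - 6 ) == 18
stmt 2: z := x * y  -- replace 1 occurrence(s) of z with (x * y)
  => ( ( ( x * y ) * y ) - 6 ) == 18
stmt 1: y := x + y  -- replace 2 occurrence(s) of y with (x + y)
  => ( ( ( x * ( x + y ) ) * ( x + y ) ) - 6 ) == 18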